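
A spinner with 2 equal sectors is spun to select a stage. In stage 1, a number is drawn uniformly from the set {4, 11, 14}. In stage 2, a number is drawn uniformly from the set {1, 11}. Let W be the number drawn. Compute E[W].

E[W | stage 1] = (4+11+14)/3 = 29/3.
E[W | stage 2] = (1+11)/2 = 6.
E[W] = (1/2)·(29/3) + (1/2)·(6) = 47/6.

47/6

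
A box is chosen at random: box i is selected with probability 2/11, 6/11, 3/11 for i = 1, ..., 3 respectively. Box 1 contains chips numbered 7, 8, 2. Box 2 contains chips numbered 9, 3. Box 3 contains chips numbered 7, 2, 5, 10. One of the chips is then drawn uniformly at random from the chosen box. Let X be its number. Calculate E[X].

E[X | box 1] = (7+8+2)/3 = 17/3.
E[X | box 2] = (9+3)/2 = 6.
E[X | box 3] = (7+2+5+10)/4 = 6.
E[X] = (2/11)·(17/3) + (6/11)·(6) + (3/11)·(6) = 196/33.

196/33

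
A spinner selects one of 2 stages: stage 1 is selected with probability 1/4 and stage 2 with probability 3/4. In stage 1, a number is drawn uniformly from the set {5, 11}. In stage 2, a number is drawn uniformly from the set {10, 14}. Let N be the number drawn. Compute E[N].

11

E[N | stage 1] = (5+11)/2 = 8.
E[N | stage 2] = (10+14)/2 = 12.
E[N] = (1/4)·(8) + (3/4)·(12) = 11.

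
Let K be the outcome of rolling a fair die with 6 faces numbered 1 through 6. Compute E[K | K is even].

4

Given K is even, K is equally likely to be any of {2, 4, 6}.
E[K | K is even] = (2 + 4 + 6) / 3 = 4.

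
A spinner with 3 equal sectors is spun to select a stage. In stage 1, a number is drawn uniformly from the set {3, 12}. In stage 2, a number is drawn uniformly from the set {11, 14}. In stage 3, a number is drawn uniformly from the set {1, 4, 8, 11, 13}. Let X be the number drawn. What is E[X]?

137/15

E[X | stage 1] = (3+12)/2 = 15/2.
E[X | stage 2] = (11+14)/2 = 25/2.
E[X | stage 3] = (1+4+8+11+13)/5 = 37/5.
E[X] = (1/3)·(15/2) + (1/3)·(25/2) + (1/3)·(37/5) = 137/15.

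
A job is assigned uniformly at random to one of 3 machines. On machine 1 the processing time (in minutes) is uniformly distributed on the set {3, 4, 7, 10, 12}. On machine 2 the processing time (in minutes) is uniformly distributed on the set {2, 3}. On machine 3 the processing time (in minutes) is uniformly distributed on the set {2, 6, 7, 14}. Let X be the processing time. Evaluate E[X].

E[X | machine 1] = (3+4+7+10+12)/5 = 36/5.
E[X | machine 2] = (2+3)/2 = 5/2.
E[X | machine 3] = (2+6+7+14)/4 = 29/4.
By the law of total expectation,
E[X] = (1/3)·(36/5) + (1/3)·(5/2) + (1/3)·(29/4) = 113/20.

113/20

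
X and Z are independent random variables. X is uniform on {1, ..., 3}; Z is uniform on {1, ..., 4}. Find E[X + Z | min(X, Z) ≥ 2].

Outcomes with min(X, Z) ≥ 2: (2,2), (2,3), (2,4), (3,2), (3,3), (3,4), each with probability 1/12.
E[X + Z | min(X, Z) ≥ 2] = (4 + 5 + 6 + 5 + 6 + 7) / 6 = 11/2.

11/2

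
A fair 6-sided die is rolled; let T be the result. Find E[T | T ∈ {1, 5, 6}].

4

P(T ∈ {1, 5, 6}) = 1/2.
Σ over the event: 1·1/6 + 5·1/6 + 6·1/6 = 2.
E[T | T ∈ {1, 5, 6}] = (2) / (1/2) = 4.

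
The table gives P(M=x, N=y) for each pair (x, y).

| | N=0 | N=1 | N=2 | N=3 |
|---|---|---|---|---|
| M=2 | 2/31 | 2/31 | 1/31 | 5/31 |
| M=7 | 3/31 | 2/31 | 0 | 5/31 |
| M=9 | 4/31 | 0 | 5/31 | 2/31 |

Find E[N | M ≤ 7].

9/5

P(M ≤ 7) = 20/31.
Summing N·P(M=x,N=y) over the conditioning event gives 36/31.
E[N | M ≤ 7] = (36/31) / (20/31) = 9/5.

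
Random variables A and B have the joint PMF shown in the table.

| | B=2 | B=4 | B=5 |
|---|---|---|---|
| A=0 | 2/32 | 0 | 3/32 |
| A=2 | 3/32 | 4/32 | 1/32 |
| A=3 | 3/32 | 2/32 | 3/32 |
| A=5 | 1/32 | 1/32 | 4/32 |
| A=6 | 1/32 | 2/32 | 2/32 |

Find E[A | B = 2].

13/5

P(B = 2) = 5/16.
Σ A·P over the event = 0·(2/32) + 2·(3/32) + 3·(3/32) + 5·(1/32) + 6·(1/32) = 13/16.
E[A | B = 2] = (13/16) / (5/16) = 13/5.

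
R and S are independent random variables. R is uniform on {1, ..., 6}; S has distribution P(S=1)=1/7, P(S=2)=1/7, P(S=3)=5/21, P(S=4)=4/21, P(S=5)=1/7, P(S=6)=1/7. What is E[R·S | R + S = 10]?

243/10

P(R + S = 10) = 5/63.
Summing RS·P(x,y) over outcomes with R + S = 10 gives 27/14.
E[R·S | R + S = 10] = (27/14) / (5/63) = 243/10.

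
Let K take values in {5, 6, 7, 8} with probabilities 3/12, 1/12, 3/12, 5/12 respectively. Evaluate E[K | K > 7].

8

P(K > 7) = 5/12.
Σ over the event: 8·5/12 = 10/3.
E[K | K > 7] = (10/3) / (5/12) = 8.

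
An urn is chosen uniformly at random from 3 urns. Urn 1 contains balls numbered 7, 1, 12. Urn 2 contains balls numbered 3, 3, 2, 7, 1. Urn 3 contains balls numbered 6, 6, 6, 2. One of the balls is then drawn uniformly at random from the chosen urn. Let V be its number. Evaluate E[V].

E[V | urn 1] = (7+1+12)/3 = 20/3.
E[V | urn 2] = (3+3+2+7+1)/5 = 16/5.
E[V | urn 3] = (6+6+6+2)/4 = 5.
By the law of total expectation,
E[V] = (1/3)·(20/3) + (1/3)·(16/5) + (1/3)·(5) = 223/45.

223/45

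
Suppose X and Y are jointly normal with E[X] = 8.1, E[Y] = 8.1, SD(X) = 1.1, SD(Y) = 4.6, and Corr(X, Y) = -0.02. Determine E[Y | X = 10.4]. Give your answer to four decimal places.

7.9076

The regression of Y on X has slope ρ·σ_Y/σ_X and passes through (μ_X, μ_Y).
E[Y | X=10.4] = 8.1 + (-0.02)·(4.6/1.1)·(10.4 − (8.1)) = 8.1 + (-0.083636)·(2.3) = 7.9076.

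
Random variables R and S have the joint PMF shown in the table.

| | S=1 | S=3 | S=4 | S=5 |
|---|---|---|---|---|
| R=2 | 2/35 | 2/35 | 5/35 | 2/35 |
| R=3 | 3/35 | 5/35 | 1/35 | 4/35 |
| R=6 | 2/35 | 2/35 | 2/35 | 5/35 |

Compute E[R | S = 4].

25/8

P(S = 4) = 8/35.
Σ R·P over the event = 2·(5/35) + 3·(1/35) + 6·(2/35) = 5/7.
E[R | S = 4] = (5/7) / (8/35) = 25/8.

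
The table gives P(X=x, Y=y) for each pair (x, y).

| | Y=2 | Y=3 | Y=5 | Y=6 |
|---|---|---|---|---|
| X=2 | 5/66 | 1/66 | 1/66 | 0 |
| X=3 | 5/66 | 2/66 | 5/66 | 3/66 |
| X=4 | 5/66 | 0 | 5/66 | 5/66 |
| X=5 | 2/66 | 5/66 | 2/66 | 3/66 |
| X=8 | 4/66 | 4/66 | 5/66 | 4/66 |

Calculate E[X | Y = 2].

29/7

P(Y = 2) = 7/22.
Summing X·P(X=x,Y=y) over the conditioning event gives 29/22.
E[X | Y = 2] = (29/22) / (7/22) = 29/7.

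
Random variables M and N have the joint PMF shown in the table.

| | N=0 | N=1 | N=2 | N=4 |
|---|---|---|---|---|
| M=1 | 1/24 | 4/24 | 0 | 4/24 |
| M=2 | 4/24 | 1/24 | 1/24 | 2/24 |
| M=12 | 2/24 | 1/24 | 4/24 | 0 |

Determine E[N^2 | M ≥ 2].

18/5

P(M ≥ 2) = 5/8.
Σ N^2·P over the event = 0·(4/24) + 1·(1/24) + 4·(1/24) + 16·(2/24) + 0·(2/24) + 1·(1/24) + 4·(4/24) = 9/4.
E[N^2 | M ≥ 2] = (9/4) / (5/8) = 18/5.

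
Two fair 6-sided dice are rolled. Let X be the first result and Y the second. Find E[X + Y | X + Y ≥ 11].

Outcomes with X + Y ≥ 11: (5,6), (6,5), (6,6), each with probability 1/36.
E[X + Y | X + Y ≥ 11] = (11 + 11 + 12) / 3 = 34/3.

34/3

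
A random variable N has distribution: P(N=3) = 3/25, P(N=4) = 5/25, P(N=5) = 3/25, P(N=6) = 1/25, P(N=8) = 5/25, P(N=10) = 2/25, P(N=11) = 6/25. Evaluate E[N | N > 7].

126/13

P(N > 7) = 13/25.
Σ over the event: 8·1/5 + 10·2/25 + 11·6/25 = 126/25.
E[N | N > 7] = (126/25) / (13/25) = 126/13.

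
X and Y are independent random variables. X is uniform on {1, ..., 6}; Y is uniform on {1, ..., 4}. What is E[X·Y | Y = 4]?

Outcomes with Y = 4: (1,4), (2,4), (3,4), (4,4), (5,4), (6,4), each with probability 1/24.
E[X·Y | Y = 4] = (4 + 8 + 12 + 16 + 20 + 24) / 6 = 14.

14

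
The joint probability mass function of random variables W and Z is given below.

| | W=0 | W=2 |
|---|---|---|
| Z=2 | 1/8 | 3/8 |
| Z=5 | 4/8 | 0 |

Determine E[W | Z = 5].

P(Z = 5) = 1/2.
Σ W·P over the event = 0·(4/8) = 0.
E[W | Z = 5] = (0) / (1/2) = 0.

0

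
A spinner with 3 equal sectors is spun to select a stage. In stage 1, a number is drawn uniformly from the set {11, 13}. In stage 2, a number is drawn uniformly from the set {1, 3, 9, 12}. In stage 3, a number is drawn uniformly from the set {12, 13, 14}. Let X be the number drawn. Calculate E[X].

E[X | stage 1] = (11+13)/2 = 12.
E[X | stage 2] = (1+3+9+12)/4 = 25/4.
E[X | stage 3] = (12+13+14)/3 = 13.
E[X] = (1/3)·(12) + (1/3)·(25/4) + (1/3)·(13) = 125/12.

125/12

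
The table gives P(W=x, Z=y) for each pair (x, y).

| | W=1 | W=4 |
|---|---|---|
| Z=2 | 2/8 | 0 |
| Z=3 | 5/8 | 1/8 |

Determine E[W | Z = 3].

3/2

P(Z = 3) = 3/4.
Σ W·P over the event = 1·(5/8) + 4·(1/8) = 9/8.
E[W | Z = 3] = (9/8) / (3/4) = 3/2.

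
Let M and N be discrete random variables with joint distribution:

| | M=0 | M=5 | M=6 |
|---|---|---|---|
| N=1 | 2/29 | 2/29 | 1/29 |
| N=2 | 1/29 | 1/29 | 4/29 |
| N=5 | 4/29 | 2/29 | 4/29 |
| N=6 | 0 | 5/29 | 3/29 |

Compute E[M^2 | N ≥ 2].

149/6

P(N ≥ 2) = 24/29.
Summing M^2·P(M=x,N=y) over the conditioning event gives 596/29.
E[M^2 | N ≥ 2] = (596/29) / (24/29) = 149/6.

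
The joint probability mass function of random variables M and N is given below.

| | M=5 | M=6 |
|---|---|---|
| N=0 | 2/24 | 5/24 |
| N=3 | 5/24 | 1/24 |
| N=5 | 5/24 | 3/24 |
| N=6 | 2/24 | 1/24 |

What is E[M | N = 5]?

43/8

P(N = 5) = 1/3.
Summing M·P(M=x,N=y) over the conditioning event gives 43/24.
E[M | N = 5] = (43/24) / (1/3) = 43/8.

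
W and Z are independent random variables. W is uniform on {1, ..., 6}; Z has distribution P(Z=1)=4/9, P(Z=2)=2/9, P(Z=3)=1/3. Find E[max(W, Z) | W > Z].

P(W > Z) = 37/54.
Summing max(W,Z)·P(x,y) over outcomes with W > Z gives 161/54.
E[max(W, Z) | W > Z] = (161/54) / (37/54) = 161/37.

161/37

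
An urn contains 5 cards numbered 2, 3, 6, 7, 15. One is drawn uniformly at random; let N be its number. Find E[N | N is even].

P(N is even) = 2/5.
Σ over the event: 2·1/5 + 6·1/5 = 8/5.
E[N | N is even] = (8/5) / (2/5) = 4.

4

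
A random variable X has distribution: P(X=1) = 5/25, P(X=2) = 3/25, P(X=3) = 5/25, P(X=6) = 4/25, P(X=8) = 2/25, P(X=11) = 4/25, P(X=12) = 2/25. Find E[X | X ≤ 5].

P(X ≤ 5) = 13/25.
Σ over the event: 1·1/5 + 2·3/25 + 3·1/5 = 26/25.
E[X | X ≤ 5] = (26/25) / (13/25) = 2.

2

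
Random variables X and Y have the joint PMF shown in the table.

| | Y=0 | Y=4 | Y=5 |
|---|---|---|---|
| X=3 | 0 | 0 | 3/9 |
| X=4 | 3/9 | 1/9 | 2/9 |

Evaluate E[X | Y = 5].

P(Y = 5) = 5/9.
Σ X·P over the event = 3·(3/9) + 4·(2/9) = 17/9.
E[X | Y = 5] = (17/9) / (5/9) = 17/5.

17/5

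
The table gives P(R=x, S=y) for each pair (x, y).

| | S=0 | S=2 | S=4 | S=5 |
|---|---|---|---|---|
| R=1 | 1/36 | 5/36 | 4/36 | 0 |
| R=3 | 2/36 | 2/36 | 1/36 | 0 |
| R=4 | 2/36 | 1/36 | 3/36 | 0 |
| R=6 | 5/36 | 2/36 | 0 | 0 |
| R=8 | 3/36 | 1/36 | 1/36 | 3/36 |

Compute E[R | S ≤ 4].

131/33

P(S ≤ 4) = 11/12.
Summing R·P(R=x,S=y) over the conditioning event gives 131/36.
E[R | S ≤ 4] = (131/36) / (11/12) = 131/33.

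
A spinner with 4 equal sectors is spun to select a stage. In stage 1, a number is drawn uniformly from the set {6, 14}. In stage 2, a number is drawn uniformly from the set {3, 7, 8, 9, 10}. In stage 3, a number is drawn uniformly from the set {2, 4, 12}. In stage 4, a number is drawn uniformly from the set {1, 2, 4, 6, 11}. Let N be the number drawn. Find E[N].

141/20

E[N | stage 1] = (6+14)/2 = 10.
E[N | stage 2] = (3+7+8+9+10)/5 = 37/5.
E[N | stage 3] = (2+4+12)/3 = 6.
E[N | stage 4] = (1+2+4+6+11)/5 = 24/5.
By the law of total expectation,
E[N] = (1/4)·(10) + (1/4)·(37/5) + (1/4)·(6) + (1/4)·(24/5) = 141/20.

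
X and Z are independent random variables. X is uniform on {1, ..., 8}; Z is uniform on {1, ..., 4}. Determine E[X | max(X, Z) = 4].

Outcomes with max(X, Z) = 4: (1,4), (2,4), (3,4), (4,1), (4,2), (4,3), (4,4), each with probability 1/32.
E[X | max(X, Z) = 4] = (1 + 2 + 3 + 4 + 4 + 4 + 4) / 7 = 22/7.

22/7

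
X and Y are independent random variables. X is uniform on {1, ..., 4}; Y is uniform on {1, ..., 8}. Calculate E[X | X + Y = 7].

5/2

Outcomes with X + Y = 7: (1,6), (2,5), (3,4), (4,3), each with probability 1/32.
E[X | X + Y = 7] = (1 + 2 + 3 + 4) / 4 = 5/2.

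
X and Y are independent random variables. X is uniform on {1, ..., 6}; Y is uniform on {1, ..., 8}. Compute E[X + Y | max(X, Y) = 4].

Outcomes with max(X, Y) = 4: (1,4), (2,4), (3,4), (4,1), (4,2), (4,3), (4,4), each with probability 1/48.
E[X + Y | max(X, Y) = 4] = (5 + 6 + 7 + 5 + 6 + 7 + 8) / 7 = 44/7.

44/7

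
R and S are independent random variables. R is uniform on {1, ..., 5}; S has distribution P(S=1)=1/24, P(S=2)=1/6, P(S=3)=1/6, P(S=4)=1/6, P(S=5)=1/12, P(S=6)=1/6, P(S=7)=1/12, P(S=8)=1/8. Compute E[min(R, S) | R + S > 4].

P(R + S > 4) = 7/8.
Summing min(R,S)·P(x,y) over outcomes with R + S > 4 gives 97/40.
E[min(R, S) | R + S > 4] = (97/40) / (7/8) = 97/35.

97/35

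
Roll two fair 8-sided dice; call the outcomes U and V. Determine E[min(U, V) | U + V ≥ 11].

P(U + V ≥ 11) = 21/64.
Summing min(U,V)·P(x,y) over outcomes with U + V ≥ 11 gives 111/64.
E[min(U, V) | U + V ≥ 11] = (111/64) / (21/64) = 37/7.

37/7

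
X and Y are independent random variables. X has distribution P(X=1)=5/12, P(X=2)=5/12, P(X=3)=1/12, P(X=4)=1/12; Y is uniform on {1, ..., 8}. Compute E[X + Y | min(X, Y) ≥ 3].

9

P(min(X, Y) ≥ 3) = 1/8.
Summing (X+Y)·P(x,y) over outcomes with min(X, Y) ≥ 3 gives 9/8.
E[X + Y | min(X, Y) ≥ 3] = (9/8) / (1/8) = 9.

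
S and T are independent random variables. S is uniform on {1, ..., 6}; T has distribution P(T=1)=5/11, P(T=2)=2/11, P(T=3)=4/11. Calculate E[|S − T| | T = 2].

P(T = 2) = 2/11.
Summing |S−T|·P(x,y) over outcomes with T = 2 gives 1/3.
E[|S − T| | T = 2] = (1/3) / (2/11) = 11/6.

11/6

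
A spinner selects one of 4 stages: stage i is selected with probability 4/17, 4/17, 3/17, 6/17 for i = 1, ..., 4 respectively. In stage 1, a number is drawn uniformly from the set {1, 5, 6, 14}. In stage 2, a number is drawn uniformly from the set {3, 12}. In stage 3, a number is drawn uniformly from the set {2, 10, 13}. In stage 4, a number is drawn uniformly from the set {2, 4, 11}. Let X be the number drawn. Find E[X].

E[X | stage 1] = (1+5+6+14)/4 = 13/2.
E[X | stage 2] = (3+12)/2 = 15/2.
E[X | stage 3] = (2+10+13)/3 = 25/3.
E[X | stage 4] = (2+4+11)/3 = 17/3.
By the law of total expectation,
E[X] = (4/17)·(13/2) + (4/17)·(15/2) + (3/17)·(25/3) + (6/17)·(17/3) = 115/17.

115/17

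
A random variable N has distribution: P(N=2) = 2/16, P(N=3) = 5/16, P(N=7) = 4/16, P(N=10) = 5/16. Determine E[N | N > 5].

P(N > 5) = 9/16.
Σ over the event: 7·1/4 + 10·5/16 = 39/8.
E[N | N > 5] = (39/8) / (9/16) = 26/3.

26/3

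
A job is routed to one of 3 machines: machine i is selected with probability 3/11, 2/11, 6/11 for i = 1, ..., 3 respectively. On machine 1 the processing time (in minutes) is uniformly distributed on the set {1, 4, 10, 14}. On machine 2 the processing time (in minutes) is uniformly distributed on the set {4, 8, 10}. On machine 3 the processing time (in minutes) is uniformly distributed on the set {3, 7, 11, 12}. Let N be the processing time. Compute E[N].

1031/132

E[N | machine 1] = (1+4+10+14)/4 = 29/4.
E[N | machine 2] = (4+8+10)/3 = 22/3.
E[N | machine 3] = (3+7+11+12)/4 = 33/4.
E[N] = (3/11)·(29/4) + (2/11)·(22/3) + (6/11)·(33/4) = 1031/132.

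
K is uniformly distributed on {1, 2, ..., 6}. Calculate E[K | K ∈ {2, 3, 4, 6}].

15/4

P(K ∈ {2, 3, 4, 6}) = 2/3.
Σ over the event: 2·1/6 + 3·1/6 + 4·1/6 + 6·1/6 = 5/2.
E[K | K ∈ {2, 3, 4, 6}] = (5/2) / (2/3) = 15/4.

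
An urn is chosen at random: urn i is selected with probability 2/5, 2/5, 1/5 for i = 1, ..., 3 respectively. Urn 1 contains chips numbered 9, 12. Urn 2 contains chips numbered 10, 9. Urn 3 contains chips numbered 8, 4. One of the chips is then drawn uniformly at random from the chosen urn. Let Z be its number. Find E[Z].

46/5

E[Z | urn 1] = (9+12)/2 = 21/2.
E[Z | urn 2] = (10+9)/2 = 19/2.
E[Z | urn 3] = (8+4)/2 = 6.
E[Z] = (2/5)·(21/2) + (2/5)·(19/2) + (1/5)·(6) = 46/5.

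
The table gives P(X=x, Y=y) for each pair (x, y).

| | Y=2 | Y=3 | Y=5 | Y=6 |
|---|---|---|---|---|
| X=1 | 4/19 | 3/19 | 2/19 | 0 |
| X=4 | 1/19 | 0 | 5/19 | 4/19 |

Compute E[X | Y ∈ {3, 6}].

19/7

P(Y ∈ {3, 6}) = 7/19.
Σ X·P over the event = 1·(3/19) + 4·(4/19) = 1.
E[X | Y ∈ {3, 6}] = (1) / (7/19) = 19/7.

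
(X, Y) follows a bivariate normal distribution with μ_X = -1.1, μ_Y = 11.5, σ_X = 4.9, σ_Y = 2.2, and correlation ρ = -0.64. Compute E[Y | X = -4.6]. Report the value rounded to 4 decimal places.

E[Y | X=x] = μ_Y + ρ(σ_Y/σ_X)(x − μ_X) for jointly normal variables.
E[Y | X=-4.6] = 11.5 + (-0.64)·(2.2/4.9)·(-4.6 − (-1.1)) = 11.5 + (-0.28735)·(-3.5) = 12.5057.

12.5057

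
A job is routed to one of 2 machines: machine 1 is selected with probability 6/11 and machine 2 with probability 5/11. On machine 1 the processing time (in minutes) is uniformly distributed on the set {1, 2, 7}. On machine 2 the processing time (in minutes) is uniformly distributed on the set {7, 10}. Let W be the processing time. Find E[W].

125/22

E[W | machine 1] = (1+2+7)/3 = 10/3.
E[W | machine 2] = (7+10)/2 = 17/2.
E[W] = (6/11)·(10/3) + (5/11)·(17/2) = 125/22.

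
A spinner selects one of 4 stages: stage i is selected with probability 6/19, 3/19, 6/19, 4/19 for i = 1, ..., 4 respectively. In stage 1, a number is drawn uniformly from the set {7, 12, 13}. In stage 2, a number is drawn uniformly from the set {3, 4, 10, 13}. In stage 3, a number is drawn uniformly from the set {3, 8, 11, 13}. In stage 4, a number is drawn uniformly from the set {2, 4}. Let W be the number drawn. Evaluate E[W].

E[W | stage 1] = (7+12+13)/3 = 32/3.
E[W | stage 2] = (3+4+10+13)/4 = 15/2.
E[W | stage 3] = (3+8+11+13)/4 = 35/4.
E[W | stage 4] = (2+4)/2 = 3.
By the law of total expectation,
E[W] = (6/19)·(32/3) + (3/19)·(15/2) + (6/19)·(35/4) + (4/19)·(3) = 151/19.

151/19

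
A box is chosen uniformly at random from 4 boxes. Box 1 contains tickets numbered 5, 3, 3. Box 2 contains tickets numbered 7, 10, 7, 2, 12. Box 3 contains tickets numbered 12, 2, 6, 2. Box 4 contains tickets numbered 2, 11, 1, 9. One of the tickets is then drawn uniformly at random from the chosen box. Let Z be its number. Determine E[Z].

E[Z | box 1] = (5+3+3)/3 = 11/3.
E[Z | box 2] = (7+10+7+2+12)/5 = 38/5.
E[Z | box 3] = (12+2+6+2)/4 = 11/2.
E[Z | box 4] = (2+11+1+9)/4 = 23/4.
By the law of total expectation,
E[Z] = (1/4)·(11/3) + (1/4)·(38/5) + (1/4)·(11/2) + (1/4)·(23/4) = 1351/240.

1351/240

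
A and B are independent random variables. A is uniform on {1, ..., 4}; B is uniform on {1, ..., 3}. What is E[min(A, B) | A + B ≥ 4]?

Outcomes with A + B ≥ 4: (1,3), (2,2), (2,3), (3,1), (3,2), (3,3), (4,1), (4,2), (4,3), each with probability 1/12.
E[min(A, B) | A + B ≥ 4] = (1 + 2 + 2 + 1 + 2 + 3 + 1 + 2 + 3) / 9 = 17/9.

17/9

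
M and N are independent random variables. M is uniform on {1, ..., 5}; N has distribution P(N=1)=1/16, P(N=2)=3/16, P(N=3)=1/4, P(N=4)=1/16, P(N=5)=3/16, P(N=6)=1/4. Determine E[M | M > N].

P(M > N) = 11/40.
Summing M·P(x,y) over outcomes with M > N gives 91/80.
E[M | M > N] = (91/80) / (11/40) = 91/22.

91/22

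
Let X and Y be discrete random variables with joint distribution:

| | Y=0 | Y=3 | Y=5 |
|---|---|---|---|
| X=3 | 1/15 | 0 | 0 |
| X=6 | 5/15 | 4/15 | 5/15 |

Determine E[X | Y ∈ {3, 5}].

6

P(Y ∈ {3, 5}) = 3/5.
Σ X·P over the event = 6·(4/15) + 6·(5/15) = 18/5.
E[X | Y ∈ {3, 5}] = (18/5) / (3/5) = 6.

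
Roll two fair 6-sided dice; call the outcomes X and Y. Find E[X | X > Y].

14/3

P(X > Y) = 5/12.
Summing X·P(x,y) over outcomes with X > Y gives 35/18.
E[X | X > Y] = (35/18) / (5/12) = 14/3.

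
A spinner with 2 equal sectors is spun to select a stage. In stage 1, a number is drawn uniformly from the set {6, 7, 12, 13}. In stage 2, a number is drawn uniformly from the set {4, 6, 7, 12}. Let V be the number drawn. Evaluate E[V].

E[V | stage 1] = (6+7+12+13)/4 = 19/2.
E[V | stage 2] = (4+6+7+12)/4 = 29/4.
By the law of total expectation,
E[V] = (1/2)·(19/2) + (1/2)·(29/4) = 67/8.

67/8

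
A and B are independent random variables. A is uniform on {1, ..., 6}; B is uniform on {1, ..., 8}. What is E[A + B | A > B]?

7

P(A > B) = 5/16.
Summing (A+B)·P(x,y) over outcomes with A > B gives 35/16.
E[A + B | A > B] = (35/16) / (5/16) = 7.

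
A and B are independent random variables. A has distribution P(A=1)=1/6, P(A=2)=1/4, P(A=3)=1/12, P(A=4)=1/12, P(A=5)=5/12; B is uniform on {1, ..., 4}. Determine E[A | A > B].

P(A > B) = 7/12.
Summing A·P(x,y) over outcomes with A > B gives 31/12.
E[A | A > B] = (31/12) / (7/12) = 31/7.

31/7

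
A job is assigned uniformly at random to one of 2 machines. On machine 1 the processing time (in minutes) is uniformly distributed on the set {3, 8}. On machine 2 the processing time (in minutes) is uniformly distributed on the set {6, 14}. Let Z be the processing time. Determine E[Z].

E[Z | machine 1] = (3+8)/2 = 11/2.
E[Z | machine 2] = (6+14)/2 = 10.
E[Z] = (1/2)·(11/2) + (1/2)·(10) = 31/4.

31/4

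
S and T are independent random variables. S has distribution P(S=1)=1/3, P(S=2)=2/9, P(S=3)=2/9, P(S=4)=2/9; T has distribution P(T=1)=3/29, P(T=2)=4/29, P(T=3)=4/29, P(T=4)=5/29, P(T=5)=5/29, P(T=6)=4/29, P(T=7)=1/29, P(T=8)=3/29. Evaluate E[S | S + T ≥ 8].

P(S + T ≥ 8) = 10/29.
Summing S·P(x,y) over outcomes with S + T ≥ 8 gives 266/261.
E[S | S + T ≥ 8] = (266/261) / (10/29) = 133/45.

133/45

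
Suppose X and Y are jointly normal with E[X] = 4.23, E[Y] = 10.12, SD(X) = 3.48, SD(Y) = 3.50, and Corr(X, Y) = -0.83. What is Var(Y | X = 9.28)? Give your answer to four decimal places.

Var(Y | X=x) = (1 − ρ²)·σ_Y².
Var(Y | X=9.28) = (3.50)²·(1 − (-0.83)²) = 12.25·0.3111 = 3.8110.

3.8110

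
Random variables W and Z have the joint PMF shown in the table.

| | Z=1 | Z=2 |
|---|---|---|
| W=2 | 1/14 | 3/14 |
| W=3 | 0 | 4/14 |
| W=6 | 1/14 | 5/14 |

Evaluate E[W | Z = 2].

4

P(Z = 2) = 6/7.
Σ W·P over the event = 2·(3/14) + 3·(4/14) + 6·(5/14) = 24/7.
E[W | Z = 2] = (24/7) / (6/7) = 4.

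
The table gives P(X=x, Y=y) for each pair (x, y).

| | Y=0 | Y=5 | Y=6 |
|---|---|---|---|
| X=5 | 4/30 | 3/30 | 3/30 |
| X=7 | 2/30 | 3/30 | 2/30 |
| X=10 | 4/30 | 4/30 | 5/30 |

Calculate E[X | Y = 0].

37/5

P(Y = 0) = 1/3.
Summing X·P(X=x,Y=y) over the conditioning event gives 37/15.
E[X | Y = 0] = (37/15) / (1/3) = 37/5.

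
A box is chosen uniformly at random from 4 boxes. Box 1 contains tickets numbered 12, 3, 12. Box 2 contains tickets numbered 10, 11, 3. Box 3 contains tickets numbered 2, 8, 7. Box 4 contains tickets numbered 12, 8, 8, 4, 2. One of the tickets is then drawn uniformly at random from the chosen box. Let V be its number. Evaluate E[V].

E[V | box 1] = (12+3+12)/3 = 9.
E[V | box 2] = (10+11+3)/3 = 8.
E[V | box 3] = (2+8+7)/3 = 17/3.
E[V | box 4] = (12+8+8+4+2)/5 = 34/5.
E[V] = (1/4)·(9) + (1/4)·(8) + (1/4)·(17/3) + (1/4)·(34/5) = 221/30.

221/30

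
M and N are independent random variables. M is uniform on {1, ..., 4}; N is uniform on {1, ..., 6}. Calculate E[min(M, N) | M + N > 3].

47/21

P(M + N > 3) = 7/8.
Summing min(M,N)·P(x,y) over outcomes with M + N > 3 gives 47/24.
E[min(M, N) | M + N > 3] = (47/24) / (7/8) = 47/21.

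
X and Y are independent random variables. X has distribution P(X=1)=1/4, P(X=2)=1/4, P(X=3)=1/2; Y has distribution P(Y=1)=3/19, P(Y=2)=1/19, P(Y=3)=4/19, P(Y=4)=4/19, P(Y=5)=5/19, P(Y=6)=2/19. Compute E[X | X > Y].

30/11

P(X > Y) = 11/76.
Summing X·P(x,y) over outcomes with X > Y gives 15/38.
E[X | X > Y] = (15/38) / (11/76) = 30/11.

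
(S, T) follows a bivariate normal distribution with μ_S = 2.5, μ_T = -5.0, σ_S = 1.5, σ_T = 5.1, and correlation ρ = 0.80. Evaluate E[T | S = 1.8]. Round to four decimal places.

For a bivariate normal, E[T | S=x] = μ_T + ρ·(σ_T/σ_S)·(x − μ_S).
E[T | S=1.8] = -5.0 + (0.80)·(5.1/1.5)·(1.8 − (2.5)) = -5.0 + (2.72)·(-0.7) = -6.9040.

-6.9040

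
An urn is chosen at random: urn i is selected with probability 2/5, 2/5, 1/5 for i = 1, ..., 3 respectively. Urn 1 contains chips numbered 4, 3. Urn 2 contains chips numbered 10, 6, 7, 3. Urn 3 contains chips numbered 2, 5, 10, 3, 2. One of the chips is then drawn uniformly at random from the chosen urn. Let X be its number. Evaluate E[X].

122/25

E[X | urn 1] = (4+3)/2 = 7/2.
E[X | urn 2] = (10+6+7+3)/4 = 13/2.
E[X | urn 3] = (2+5+10+3+2)/5 = 22/5.
E[X] = (2/5)·(7/2) + (2/5)·(13/2) + (1/5)·(22/5) = 122/25.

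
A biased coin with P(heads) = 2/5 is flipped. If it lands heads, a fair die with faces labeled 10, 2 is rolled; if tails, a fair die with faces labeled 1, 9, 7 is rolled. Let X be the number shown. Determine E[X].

29/5

E[X | heads] = (10+2)/2 = 6.
E[X | tails] = (1+9+7)/3 = 17/3.
E[X] = (2/5)·(6) + (3/5)·(17/3) = 29/5.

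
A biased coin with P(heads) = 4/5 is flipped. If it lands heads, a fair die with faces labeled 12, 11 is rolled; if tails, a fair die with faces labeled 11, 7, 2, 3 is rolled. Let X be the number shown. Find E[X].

207/20

E[X | heads] = (12+11)/2 = 23/2.
E[X | tails] = (11+7+2+3)/4 = 23/4.
By the law of total expectation,
E[X] = (4/5)·(23/2) + (1/5)·(23/4) = 207/20.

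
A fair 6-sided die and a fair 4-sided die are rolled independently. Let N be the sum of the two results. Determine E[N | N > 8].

28/3

P(N > 8) = 1/8.
Σ over the event: 9·1/12 + 10·1/24 = 7/6.
E[N | N > 8] = (7/6) / (1/8) = 28/3.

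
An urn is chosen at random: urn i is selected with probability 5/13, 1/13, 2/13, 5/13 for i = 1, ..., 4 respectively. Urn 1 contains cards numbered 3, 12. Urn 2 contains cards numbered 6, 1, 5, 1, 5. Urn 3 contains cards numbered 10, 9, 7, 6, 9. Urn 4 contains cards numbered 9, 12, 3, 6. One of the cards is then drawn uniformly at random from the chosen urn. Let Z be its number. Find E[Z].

E[Z | urn 1] = (3+12)/2 = 15/2.
E[Z | urn 2] = (6+1+5+1+5)/5 = 18/5.
E[Z | urn 3] = (10+9+7+6+9)/5 = 41/5.
E[Z | urn 4] = (9+12+3+6)/4 = 15/2.
E[Z] = (5/13)·(15/2) + (1/13)·(18/5) + (2/13)·(41/5) + (5/13)·(15/2) = 95/13.

95/13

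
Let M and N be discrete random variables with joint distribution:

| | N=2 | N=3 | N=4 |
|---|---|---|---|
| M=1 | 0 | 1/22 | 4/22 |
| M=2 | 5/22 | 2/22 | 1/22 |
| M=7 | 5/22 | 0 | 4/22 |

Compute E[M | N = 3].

P(N = 3) = 3/22.
Σ M·P over the event = 1·(1/22) + 2·(2/22) = 5/22.
E[M | N = 3] = (5/22) / (3/22) = 5/3.

5/3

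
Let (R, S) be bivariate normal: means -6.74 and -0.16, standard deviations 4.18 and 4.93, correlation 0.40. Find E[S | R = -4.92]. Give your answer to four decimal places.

The regression of S on R has slope ρ·σ_S/σ_R and passes through (μ_R, μ_S).
E[S | R=-4.92] = -0.16 + (0.40)·(4.93/4.18)·(-4.92 − (-6.74)) = -0.16 + (0.47177)·(1.82) = 0.6986.

0.6986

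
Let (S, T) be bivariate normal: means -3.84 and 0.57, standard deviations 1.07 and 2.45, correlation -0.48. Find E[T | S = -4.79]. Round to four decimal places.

1.6141

For a bivariate normal, E[T | S=x] = μ_T + ρ·(σ_T/σ_S)·(x − μ_S).
E[T | S=-4.79] = 0.57 + (-0.48)·(2.45/1.07)·(-4.79 − (-3.84)) = 0.57 + (-1.0991)·(-0.95) = 1.6141.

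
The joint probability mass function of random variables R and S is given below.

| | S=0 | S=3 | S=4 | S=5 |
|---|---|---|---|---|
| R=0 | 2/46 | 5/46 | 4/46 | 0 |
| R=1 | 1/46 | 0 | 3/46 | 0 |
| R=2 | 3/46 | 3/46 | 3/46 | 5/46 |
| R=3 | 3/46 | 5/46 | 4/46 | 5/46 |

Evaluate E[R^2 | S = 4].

51/14

P(S = 4) = 7/23.
Σ R^2·P over the event = 0·(4/46) + 1·(3/46) + 4·(3/46) + 9·(4/46) = 51/46.
E[R^2 | S = 4] = (51/46) / (7/23) = 51/14.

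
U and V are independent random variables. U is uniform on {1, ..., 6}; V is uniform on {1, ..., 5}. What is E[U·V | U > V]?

35/3

P(U > V) = 1/2.
Summing UV·P(x,y) over outcomes with U > V gives 35/6.
E[U·V | U > V] = (35/6) / (1/2) = 35/3.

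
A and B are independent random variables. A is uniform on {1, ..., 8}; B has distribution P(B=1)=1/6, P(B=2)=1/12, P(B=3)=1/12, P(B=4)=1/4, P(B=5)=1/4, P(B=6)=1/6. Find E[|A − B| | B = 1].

7/2

P(B = 1) = 1/6.
Summing |A−B|·P(x,y) over outcomes with B = 1 gives 7/12.
E[|A − B| | B = 1] = (7/12) / (1/6) = 7/2.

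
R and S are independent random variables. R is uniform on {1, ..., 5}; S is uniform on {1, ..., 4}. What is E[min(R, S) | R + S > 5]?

Outcomes with R + S > 5: (2,4), (3,3), (3,4), (4,2), (4,3), (4,4), (5,1), (5,2), (5,3), (5,4), each with probability 1/20.
E[min(R, S) | R + S > 5] = (2 + 3 + 3 + 2 + 3 + 4 + 1 + 2 + 3 + 4) / 10 = 27/10.

27/10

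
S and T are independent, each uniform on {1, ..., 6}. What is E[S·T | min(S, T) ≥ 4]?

25

Outcomes with min(S, T) ≥ 4: (4,4), (4,5), (4,6), (5,4), (5,5), (5,6), (6,4), (6,5), (6,6), each with probability 1/36.
E[S·T | min(S, T) ≥ 4] = (16 + 20 + 24 + 20 + 25 + 30 + 24 + 30 + 36) / 9 = 25.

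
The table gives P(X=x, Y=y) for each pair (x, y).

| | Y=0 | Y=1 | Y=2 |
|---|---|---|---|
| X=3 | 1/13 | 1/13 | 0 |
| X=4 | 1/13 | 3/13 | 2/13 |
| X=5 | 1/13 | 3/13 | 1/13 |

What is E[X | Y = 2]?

13/3

P(Y = 2) = 3/13.
Σ X·P over the event = 4·(2/13) + 5·(1/13) = 1.
E[X | Y = 2] = (1) / (3/13) = 13/3.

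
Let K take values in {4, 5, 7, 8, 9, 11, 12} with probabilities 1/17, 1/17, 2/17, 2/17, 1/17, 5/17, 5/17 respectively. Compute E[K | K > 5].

P(K > 5) = 15/17.
Σ over the event: 7·2/17 + 8·2/17 + 9·1/17 + 11·5/17 + 12·5/17 = 154/17.
E[K | K > 5] = (154/17) / (15/17) = 154/15.

154/15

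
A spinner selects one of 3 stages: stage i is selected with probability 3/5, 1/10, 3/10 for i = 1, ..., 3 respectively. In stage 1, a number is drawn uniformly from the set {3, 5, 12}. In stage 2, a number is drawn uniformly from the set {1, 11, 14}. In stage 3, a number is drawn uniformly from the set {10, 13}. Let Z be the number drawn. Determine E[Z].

E[Z | stage 1] = (3+5+12)/3 = 20/3.
E[Z | stage 2] = (1+11+14)/3 = 26/3.
E[Z | stage 3] = (10+13)/2 = 23/2.
By the law of total expectation,
E[Z] = (3/5)·(20/3) + (1/10)·(26/3) + (3/10)·(23/2) = 499/60.

499/60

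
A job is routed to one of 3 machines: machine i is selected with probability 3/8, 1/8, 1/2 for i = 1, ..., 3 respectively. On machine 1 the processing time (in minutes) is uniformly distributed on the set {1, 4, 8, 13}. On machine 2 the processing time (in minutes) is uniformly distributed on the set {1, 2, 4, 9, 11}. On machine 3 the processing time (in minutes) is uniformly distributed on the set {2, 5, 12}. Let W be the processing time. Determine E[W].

E[W | machine 1] = (1+4+8+13)/4 = 13/2.
E[W | machine 2] = (1+2+4+9+11)/5 = 27/5.
E[W | machine 3] = (2+5+12)/3 = 19/3.
By the law of total expectation,
E[W] = (3/8)·(13/2) + (1/8)·(27/5) + (1/2)·(19/3) = 1507/240.

1507/240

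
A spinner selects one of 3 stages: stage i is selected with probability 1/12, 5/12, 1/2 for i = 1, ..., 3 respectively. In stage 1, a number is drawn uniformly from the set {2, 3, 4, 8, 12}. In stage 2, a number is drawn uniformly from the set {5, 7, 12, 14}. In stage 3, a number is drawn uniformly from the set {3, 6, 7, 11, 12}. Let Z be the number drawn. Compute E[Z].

1001/120

E[Z | stage 1] = (2+3+4+8+12)/5 = 29/5.
E[Z | stage 2] = (5+7+12+14)/4 = 19/2.
E[Z | stage 3] = (3+6+7+11+12)/5 = 39/5.
By the law of total expectation,
E[Z] = (1/12)·(29/5) + (5/12)·(19/2) + (1/2)·(39/5) = 1001/120.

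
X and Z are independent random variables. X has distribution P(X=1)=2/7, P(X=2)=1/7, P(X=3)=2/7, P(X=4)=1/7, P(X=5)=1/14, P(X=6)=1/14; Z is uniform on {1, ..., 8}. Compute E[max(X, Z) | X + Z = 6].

53/13

P(X + Z = 6) = 13/112.
Summing max(X,Z)·P(x,y) over outcomes with X + Z = 6 gives 53/112.
E[max(X, Z) | X + Z = 6] = (53/112) / (13/112) = 53/13.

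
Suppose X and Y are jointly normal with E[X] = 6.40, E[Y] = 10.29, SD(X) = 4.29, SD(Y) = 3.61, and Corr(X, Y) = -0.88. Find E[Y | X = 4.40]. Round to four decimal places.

E[Y | X=x] = μ_Y + ρ(σ_Y/σ_X)(x − μ_X) for jointly normal variables.
E[Y | X=4.40] = 10.29 + (-0.88)·(3.61/4.29)·(4.40 − (6.40)) = 10.29 + (-0.74051)·(-2) = 11.7710.

11.7710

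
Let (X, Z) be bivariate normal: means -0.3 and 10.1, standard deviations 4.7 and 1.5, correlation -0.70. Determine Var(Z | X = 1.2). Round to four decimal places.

1.1475

For a bivariate normal, Var(Z | X=x) = σ_Z²(1 − ρ²).
Var(Z | X=1.2) = (1.5)²·(1 − (-0.70)²) = 2.25·0.51 = 1.1475.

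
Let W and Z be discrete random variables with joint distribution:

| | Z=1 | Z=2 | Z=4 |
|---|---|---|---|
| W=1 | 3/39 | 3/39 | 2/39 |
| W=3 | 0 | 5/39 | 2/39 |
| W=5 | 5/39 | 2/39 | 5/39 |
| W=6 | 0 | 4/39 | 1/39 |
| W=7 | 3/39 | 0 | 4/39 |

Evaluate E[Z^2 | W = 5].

31/4

P(W = 5) = 4/13.
Σ Z^2·P over the event = 1·(5/39) + 4·(2/39) + 16·(5/39) = 31/13.
E[Z^2 | W = 5] = (31/13) / (4/13) = 31/4.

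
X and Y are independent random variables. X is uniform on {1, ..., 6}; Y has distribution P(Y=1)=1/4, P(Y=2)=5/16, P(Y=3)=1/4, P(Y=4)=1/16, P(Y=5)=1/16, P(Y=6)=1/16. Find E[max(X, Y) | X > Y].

247/55

P(X > Y) = 55/96.
Summing max(X,Y)·P(x,y) over outcomes with X > Y gives 247/96.
E[max(X, Y) | X > Y] = (247/96) / (55/96) = 247/55.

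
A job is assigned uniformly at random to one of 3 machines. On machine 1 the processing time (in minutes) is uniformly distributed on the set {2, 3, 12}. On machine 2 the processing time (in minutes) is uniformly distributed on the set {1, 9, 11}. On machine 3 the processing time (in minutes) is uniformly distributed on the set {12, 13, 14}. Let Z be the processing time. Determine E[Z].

77/9

E[Z | machine 1] = (2+3+12)/3 = 17/3.
E[Z | machine 2] = (1+9+11)/3 = 7.
E[Z | machine 3] = (12+13+14)/3 = 13.
By the law of total expectation,
E[Z] = (1/3)·(17/3) + (1/3)·(7) + (1/3)·(13) = 77/9.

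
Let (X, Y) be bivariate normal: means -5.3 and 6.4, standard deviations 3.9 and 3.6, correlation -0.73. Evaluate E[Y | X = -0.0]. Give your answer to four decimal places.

2.8286

E[Y | X=x] = μ_Y + ρ(σ_Y/σ_X)(x − μ_X) for jointly normal variables.
E[Y | X=-0.0] = 6.4 + (-0.73)·(3.6/3.9)·(-0.0 − (-5.3)) = 6.4 + (-0.67385)·(5.3) = 2.8286.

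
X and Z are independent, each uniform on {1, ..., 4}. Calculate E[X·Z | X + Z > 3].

P(X + Z > 3) = 13/16.
Summing XZ·P(x,y) over outcomes with X + Z > 3 gives 95/16.
E[X·Z | X + Z > 3] = (95/16) / (13/16) = 95/13.

95/13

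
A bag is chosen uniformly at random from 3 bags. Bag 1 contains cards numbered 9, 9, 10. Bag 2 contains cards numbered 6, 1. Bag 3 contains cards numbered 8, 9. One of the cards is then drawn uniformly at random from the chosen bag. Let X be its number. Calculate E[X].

E[X | bag 1] = (9+9+10)/3 = 28/3.
E[X | bag 2] = (6+1)/2 = 7/2.
E[X | bag 3] = (8+9)/2 = 17/2.
By the law of total expectation,
E[X] = (1/3)·(28/3) + (1/3)·(7/2) + (1/3)·(17/2) = 64/9.

64/9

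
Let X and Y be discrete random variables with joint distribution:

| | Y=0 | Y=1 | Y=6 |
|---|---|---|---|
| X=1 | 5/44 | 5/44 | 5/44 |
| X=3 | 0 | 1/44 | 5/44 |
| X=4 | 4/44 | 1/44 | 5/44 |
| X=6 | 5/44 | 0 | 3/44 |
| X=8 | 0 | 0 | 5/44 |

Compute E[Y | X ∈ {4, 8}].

61/15

P(X ∈ {4, 8}) = 15/44.
Σ Y·P over the event = 0·(4/44) + 1·(1/44) + 6·(5/44) + 6·(5/44) = 61/44.
E[Y | X ∈ {4, 8}] = (61/44) / (15/44) = 61/15.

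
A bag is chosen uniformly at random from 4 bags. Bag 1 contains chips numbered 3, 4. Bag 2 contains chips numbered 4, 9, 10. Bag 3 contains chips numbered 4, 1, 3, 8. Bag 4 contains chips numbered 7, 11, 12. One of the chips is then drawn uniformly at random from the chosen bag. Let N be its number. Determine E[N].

151/24

E[N | bag 1] = (3+4)/2 = 7/2.
E[N | bag 2] = (4+9+10)/3 = 23/3.
E[N | bag 3] = (4+1+3+8)/4 = 4.
E[N | bag 4] = (7+11+12)/3 = 10.
E[N] = (1/4)·(7/2) + (1/4)·(23/3) + (1/4)·(4) + (1/4)·(10) = 151/24.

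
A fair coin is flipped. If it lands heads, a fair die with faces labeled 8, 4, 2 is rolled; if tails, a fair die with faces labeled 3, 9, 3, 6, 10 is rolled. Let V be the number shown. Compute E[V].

E[V | heads] = (8+4+2)/3 = 14/3.
E[V | tails] = (3+9+3+6+10)/5 = 31/5.
By the law of total expectation,
E[V] = (1/2)·(14/3) + (1/2)·(31/5) = 163/30.

163/30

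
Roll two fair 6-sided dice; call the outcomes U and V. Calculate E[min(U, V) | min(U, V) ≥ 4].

Outcomes with min(U, V) ≥ 4: (4,4), (4,5), (4,6), (5,4), (5,5), (5,6), (6,4), (6,5), (6,6), each with probability 1/36.
E[min(U, V) | min(U, V) ≥ 4] = (4 + 4 + 4 + 4 + 5 + 5 + 4 + 5 + 6) / 9 = 41/9.

41/9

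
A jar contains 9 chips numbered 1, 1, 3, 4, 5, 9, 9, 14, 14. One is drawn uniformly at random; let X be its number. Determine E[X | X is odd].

P(X is odd) = 2/3.
Σ over the event: 1·2/9 + 3·1/9 + 5·1/9 + 9·2/9 = 28/9.
E[X | X is odd] = (28/9) / (2/3) = 14/3.

14/3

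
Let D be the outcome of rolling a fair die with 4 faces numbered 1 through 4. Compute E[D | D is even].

3

Given D is even, D is equally likely to be any of {2, 4}.
E[D | D is even] = (2 + 4) / 2 = 3.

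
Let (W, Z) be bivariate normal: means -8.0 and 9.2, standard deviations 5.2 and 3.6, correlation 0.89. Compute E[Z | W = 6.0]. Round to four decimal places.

For a bivariate normal, E[Z | W=x] = μ_Z + ρ·(σ_Z/σ_W)·(x − μ_W).
E[Z | W=6.0] = 9.2 + (0.89)·(3.6/5.2)·(6.0 − (-8.0)) = 9.2 + (0.616154)·(14) = 17.8262.

17.8262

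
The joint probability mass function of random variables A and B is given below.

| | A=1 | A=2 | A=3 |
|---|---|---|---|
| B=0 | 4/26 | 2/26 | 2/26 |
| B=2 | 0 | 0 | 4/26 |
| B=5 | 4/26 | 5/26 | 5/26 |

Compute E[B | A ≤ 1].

5/2

P(A ≤ 1) = 4/13.
Σ B·P over the event = 0·(4/26) + 5·(4/26) = 10/13.
E[B | A ≤ 1] = (10/13) / (4/13) = 5/2.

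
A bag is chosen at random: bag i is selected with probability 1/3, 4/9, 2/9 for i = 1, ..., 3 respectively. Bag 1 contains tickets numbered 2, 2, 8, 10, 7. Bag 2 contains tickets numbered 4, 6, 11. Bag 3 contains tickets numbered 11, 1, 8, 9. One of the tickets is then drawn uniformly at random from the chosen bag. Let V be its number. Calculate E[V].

599/90

E[V | bag 1] = (2+2+8+10+7)/5 = 29/5.
E[V | bag 2] = (4+6+11)/3 = 7.
E[V | bag 3] = (11+1+8+9)/4 = 29/4.
By the law of total expectation,
E[V] = (1/3)·(29/5) + (4/9)·(7) + (2/9)·(29/4) = 599/90.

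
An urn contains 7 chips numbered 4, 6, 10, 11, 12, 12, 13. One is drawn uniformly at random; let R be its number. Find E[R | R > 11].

37/3

P(R > 11) = 3/7.
Σ over the event: 12·2/7 + 13·1/7 = 37/7.
E[R | R > 11] = (37/7) / (3/7) = 37/3.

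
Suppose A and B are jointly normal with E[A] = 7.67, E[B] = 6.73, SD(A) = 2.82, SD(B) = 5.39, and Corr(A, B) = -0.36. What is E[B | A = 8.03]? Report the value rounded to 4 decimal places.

E[B | A=x] = μ_B + ρ(σ_B/σ_A)(x − μ_A) for jointly normal variables.
E[B | A=8.03] = 6.73 + (-0.36)·(5.39/2.82)·(8.03 − (7.67)) = 6.73 + (-0.68809)·(0.36) = 6.4823.

6.4823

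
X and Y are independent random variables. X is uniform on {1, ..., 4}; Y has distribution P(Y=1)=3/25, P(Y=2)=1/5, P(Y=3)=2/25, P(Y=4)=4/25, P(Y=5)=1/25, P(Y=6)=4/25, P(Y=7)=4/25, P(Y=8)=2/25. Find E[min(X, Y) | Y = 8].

P(Y = 8) = 2/25.
Summing min(X,Y)·P(x,y) over outcomes with Y = 8 gives 1/5.
E[min(X, Y) | Y = 8] = (1/5) / (2/25) = 5/2.

5/2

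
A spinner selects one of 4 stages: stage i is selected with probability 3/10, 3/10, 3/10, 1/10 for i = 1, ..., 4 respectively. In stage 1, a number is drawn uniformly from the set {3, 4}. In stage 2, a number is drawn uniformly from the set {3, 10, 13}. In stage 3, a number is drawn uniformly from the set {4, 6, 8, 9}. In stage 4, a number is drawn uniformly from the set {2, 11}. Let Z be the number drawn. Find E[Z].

253/40

E[Z | stage 1] = (3+4)/2 = 7/2.
E[Z | stage 2] = (3+10+13)/3 = 26/3.
E[Z | stage 3] = (4+6+8+9)/4 = 27/4.
E[Z | stage 4] = (2+11)/2 = 13/2.
E[Z] = (3/10)·(7/2) + (3/10)·(26/3) + (3/10)·(27/4) + (1/10)·(13/2) = 253/40.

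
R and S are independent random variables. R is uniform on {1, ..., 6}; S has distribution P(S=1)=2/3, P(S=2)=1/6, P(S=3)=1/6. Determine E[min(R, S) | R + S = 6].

P(R + S = 6) = 1/6.
Summing min(R,S)·P(x,y) over outcomes with R + S = 6 gives 1/4.
E[min(R, S) | R + S = 6] = (1/4) / (1/6) = 3/2.

3/2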